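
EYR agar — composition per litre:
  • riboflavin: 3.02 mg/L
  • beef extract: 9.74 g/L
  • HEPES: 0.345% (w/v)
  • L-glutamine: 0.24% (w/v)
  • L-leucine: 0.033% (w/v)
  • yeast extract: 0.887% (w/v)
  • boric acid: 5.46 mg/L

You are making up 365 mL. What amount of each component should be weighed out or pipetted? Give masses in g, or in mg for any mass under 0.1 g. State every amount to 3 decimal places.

Target volume = 365 mL = 0.365 L.
riboflavin: 3.02 mg/L × 0.365 L = 1.102 mg
beef extract: 9.74 g/L × 0.365 L = 3.555 g
HEPES: 0.345% w/v = 3.45 g/L → 3.45 × 0.365 L = 1.259 g
L-glutamine: 0.24 g per 100 mL × 365 mL ÷ 100 = 0.876 g
L-leucine: 0.033% w/v = 0.33 g/L → 0.33 × 0.365 L = 0.120 g
yeast extract: 0.887% w/v = 8.87 g/L → 8.87 × 0.365 L = 3.238 g
boric acid: 5.46 mg/L × 0.365 L = 1.993 mg

riboflavin 1.102 mg; beef extract 3.555 g; HEPES 1.259 g; L-glutamine 0.876 g; L-leucine 0.120 g; yeast extract 3.238 g; boric acid 1.993 mg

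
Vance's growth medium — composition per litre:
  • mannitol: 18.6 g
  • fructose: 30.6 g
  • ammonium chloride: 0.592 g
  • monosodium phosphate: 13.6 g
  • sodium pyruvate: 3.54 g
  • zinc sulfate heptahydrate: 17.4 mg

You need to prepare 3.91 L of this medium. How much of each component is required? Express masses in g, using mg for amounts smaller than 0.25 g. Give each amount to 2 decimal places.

Scale factor = 3910 mL / 1000 mL = 3.91.
mannitol: 18.6 g × (3910 mL / 1000 mL) = 72.73 g
fructose: 30.6 g × (3910 mL / 1000 mL) = 119.65 g
ammonium chloride: 0.592 g × (3910 mL / 1000 mL) = 2.31 g
monosodium phosphate: 13.6 g × (3910 mL / 1000 mL) = 53.18 g
sodium pyruvate: 3.54 g × (3910 mL / 1000 mL) = 13.84 g
zinc sulfate heptahydrate: 17.4 mg × (3910 mL / 1000 mL) = 68.03 mg

mannitol 72.73 g; fructose 119.65 g; ammonium chloride 2.31 g; monosodium phosphate 53.18 g; sodium pyruvate 13.84 g; zinc sulfate heptahydrate 68.03 mg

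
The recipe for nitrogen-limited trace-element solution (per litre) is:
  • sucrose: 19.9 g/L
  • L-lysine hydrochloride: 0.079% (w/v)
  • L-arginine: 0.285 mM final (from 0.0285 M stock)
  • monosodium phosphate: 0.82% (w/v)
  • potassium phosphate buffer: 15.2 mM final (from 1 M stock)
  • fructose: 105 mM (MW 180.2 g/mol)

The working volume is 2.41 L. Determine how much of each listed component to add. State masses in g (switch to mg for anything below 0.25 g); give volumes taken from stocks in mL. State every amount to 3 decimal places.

Scale factor relative to 1 L: 2.41.
sucrose: 19.9 g/L × 2.41 L = 47.959 g
L-lysine hydrochloride: 0.079 g per 100 mL × 2410 mL ÷ 100 = 1.904 g
L-arginine: V = C2·V2/C1 = 0.285 mM × 2410 mL ÷ 28.5 mM = 24.100 mL
monosodium phosphate: 0.82 g per 100 mL × 2410 mL ÷ 100 = 19.762 g
potassium phosphate buffer: C1V1 = C2V2 → 15.2 mM × 2410 mL ÷ 1000 mM = 36.632 mL
fructose: 105 mmol/L × 180.2 g/mol × 2.41 L ÷ 1000 = 45.600 g

sucrose 47.959 g; L-lysine hydrochloride 1.904 g; L-arginine 24.100 mL; monosodium phosphate 19.762 g; potassium phosphate buffer 36.632 mL; fructose 45.600 g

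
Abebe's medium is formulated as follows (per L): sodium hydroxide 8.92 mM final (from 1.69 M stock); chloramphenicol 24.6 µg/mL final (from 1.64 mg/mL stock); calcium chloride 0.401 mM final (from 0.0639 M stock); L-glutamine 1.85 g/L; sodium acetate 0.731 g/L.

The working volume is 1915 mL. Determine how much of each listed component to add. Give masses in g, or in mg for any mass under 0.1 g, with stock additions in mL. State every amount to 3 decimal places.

sodium hydroxide 10.108 mL; chloramphenicol 28.725 mL; calcium chloride 12.017 mL; L-glutamine 3.543 g; sodium acetate 1.400 g

Working volume: 1915 mL = 1.915 L.
sodium hydroxide: dilute stock: 8.92 mM × 1915 mL ÷ 1690 mM = 10.108 mL
chloramphenicol: V = C2·V2/C1 = 24.6 µg/mL × 1915 mL ÷ 1640 µg/mL = 28.725 mL
calcium chloride: dilute stock: 0.401 mM × 1915 mL ÷ 63.9 mM = 12.017 mL
L-glutamine: 1.85 g/L × 1.915 L = 3.543 g
sodium acetate: 0.731 g/L × 1.915 L = 1.400 g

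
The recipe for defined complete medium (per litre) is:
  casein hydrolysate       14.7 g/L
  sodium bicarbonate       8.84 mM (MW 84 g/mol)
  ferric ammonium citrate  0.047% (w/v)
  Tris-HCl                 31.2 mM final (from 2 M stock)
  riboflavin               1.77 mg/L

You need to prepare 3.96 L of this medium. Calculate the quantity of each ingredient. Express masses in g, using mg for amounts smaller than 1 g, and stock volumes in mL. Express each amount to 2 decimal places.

Scale factor relative to 1 L: 3.96.
casein hydrolysate: 14.7 g/L × 3.96 L = 58.21 g
sodium bicarbonate: 8.84 mmol/L × 84 g/mol × 3.96 L ÷ 1000 = 2.94 g
ferric ammonium citrate: 0.047% w/v = 0.47 g/L → 0.47 × 3.96 L = 1.86 g
Tris-HCl: V = C2·V2/C1 = 31.2 mM × 3960 mL ÷ 2000 mM = 61.78 mL
riboflavin: 1.77 mg/L × 3.96 L = 7.01 mg

casein hydrolysate 58.21 g; sodium bicarbonate 2.94 g; ferric ammonium citrate 1.86 g; Tris-HCl 61.78 mL; riboflavin 7.01 mg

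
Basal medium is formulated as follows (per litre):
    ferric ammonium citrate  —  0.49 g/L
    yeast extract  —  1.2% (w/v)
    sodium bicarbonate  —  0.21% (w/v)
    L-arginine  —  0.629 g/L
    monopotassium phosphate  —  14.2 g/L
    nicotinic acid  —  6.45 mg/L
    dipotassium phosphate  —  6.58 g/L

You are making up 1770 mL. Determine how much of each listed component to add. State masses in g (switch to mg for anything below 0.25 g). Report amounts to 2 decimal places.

Target volume = 1770 mL = 1.77 L.
ferric ammonium citrate: 0.49 g/L × 1.77 L = 0.87 g
yeast extract: 1.2 g per 100 mL × 1770 mL ÷ 100 = 21.24 g
sodium bicarbonate: 0.21% w/v = 2.1 g/L → 2.1 × 1.77 L = 3.72 g
L-arginine: 0.629 g/L × 1.77 L = 1.11 g
monopotassium phosphate: 14.2 g/L × 1.77 L = 25.13 g
nicotinic acid: 6.45 mg/L × 1.77 L = 11.42 mg
dipotassium phosphate: 6.58 g/L × 1.77 L = 11.65 g

ferric ammonium citrate 0.87 g; yeast extract 21.24 g; sodium bicarbonate 3.72 g; L-arginine 1.11 g; monopotassium phosphate 25.13 g; nicotinic acid 11.42 mg; dipotassium phosphate 11.65 g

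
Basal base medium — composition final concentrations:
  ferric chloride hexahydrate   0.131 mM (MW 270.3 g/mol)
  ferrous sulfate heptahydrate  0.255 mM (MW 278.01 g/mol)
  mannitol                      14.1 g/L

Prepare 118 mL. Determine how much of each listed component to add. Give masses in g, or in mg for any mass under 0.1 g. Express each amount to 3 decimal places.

ferric chloride hexahydrate 4.178 mg; ferrous sulfate heptahydrate 8.365 mg; mannitol 1.664 g

Working volume: 118 mL = 0.118 L.
ferric chloride hexahydrate: 0.131 mmol/L × 270.3 mg/mmol × 0.118 L = 4.178 mg
ferrous sulfate heptahydrate: 0.255 mmol/L × 278.01 mg/mmol × 0.118 L = 8.365 mg
mannitol: 14.1 g/L × 0.118 L = 1.664 g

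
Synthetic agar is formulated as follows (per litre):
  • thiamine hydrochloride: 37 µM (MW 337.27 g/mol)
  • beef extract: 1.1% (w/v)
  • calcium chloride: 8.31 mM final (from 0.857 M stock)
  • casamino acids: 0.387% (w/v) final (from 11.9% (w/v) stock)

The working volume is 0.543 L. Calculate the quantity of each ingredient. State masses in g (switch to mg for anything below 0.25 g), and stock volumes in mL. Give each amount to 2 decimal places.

thiamine hydrochloride 6.78 mg; beef extract 5.97 g; calcium chloride 5.27 mL; casamino acids 17.66 mL

Working volume: 0.543 L.
thiamine hydrochloride: 37 µmol/L × 337.27 g/mol × 0.543 L ÷ 1000 = 6.78 mg
beef extract: 1.1 g per 100 mL × 543 mL ÷ 100 = 5.97 g
calcium chloride: dilute stock: 8.31 mM × 543 mL ÷ 857 mM = 5.27 mL
casamino acids: dilute stock: 0.387% ÷ 11.9% × 543 mL = 17.66 mL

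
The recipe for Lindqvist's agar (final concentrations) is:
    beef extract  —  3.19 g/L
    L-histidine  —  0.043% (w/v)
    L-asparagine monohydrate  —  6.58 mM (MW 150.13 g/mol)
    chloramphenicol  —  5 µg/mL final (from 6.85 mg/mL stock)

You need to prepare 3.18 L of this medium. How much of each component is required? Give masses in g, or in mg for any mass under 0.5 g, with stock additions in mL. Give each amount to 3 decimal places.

Working volume: 3.18 L.
beef extract: 3.19 g/L × 3.18 L = 10.144 g
L-histidine: 0.043 g per 100 mL × 3180 mL ÷ 100 = 1.367 g
L-asparagine monohydrate: 6.58 mmol/L × 150.13 g/mol × 3.18 L ÷ 1000 = 3.141 g
chloramphenicol: C1V1 = C2V2 → 5 µg/mL × 3180 mL ÷ 6850 µg/mL = 2.321 mL

beef extract 10.144 g; L-histidine 1.367 g; L-asparagine monohydrate 3.141 g; chloramphenicol 2.321 mL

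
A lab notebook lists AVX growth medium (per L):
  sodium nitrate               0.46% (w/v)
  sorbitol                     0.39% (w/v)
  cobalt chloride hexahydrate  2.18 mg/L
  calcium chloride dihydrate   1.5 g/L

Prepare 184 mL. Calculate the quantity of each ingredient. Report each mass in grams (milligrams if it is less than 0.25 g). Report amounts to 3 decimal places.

sodium nitrate 0.846 g; sorbitol 0.718 g; cobalt chloride hexahydrate 0.401 mg; calcium chloride dihydrate 0.276 g

Target volume = 184 mL = 0.184 L.
sodium nitrate: 0.46% w/v = 4.6 g/L → 4.6 × 0.184 L = 0.846 g
sorbitol: 0.39 g per 100 mL × 184 mL ÷ 100 = 0.718 g
cobalt chloride hexahydrate: 2.18 mg/L × 0.184 L = 0.401 mg
calcium chloride dihydrate: 1.5 g/L × 0.184 L = 0.276 g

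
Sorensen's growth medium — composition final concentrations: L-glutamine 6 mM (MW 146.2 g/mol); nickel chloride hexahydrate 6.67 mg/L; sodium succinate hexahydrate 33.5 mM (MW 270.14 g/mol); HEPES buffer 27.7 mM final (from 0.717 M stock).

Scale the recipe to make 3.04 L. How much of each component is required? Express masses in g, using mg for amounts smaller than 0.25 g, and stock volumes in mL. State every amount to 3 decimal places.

L-glutamine 2.667 g; nickel chloride hexahydrate 20.277 mg; sodium succinate hexahydrate 27.511 g; HEPES buffer 117.445 mL

Working volume: 3.04 L.
L-glutamine: 6 mmol/L × 146.2 g/mol × 3.04 L ÷ 1000 = 2.667 g
nickel chloride hexahydrate: 6.67 mg/L × 3.04 L = 20.277 mg
sodium succinate hexahydrate: 33.5 mmol/L × 270.14 g/mol × 3.04 L ÷ 1000 = 27.511 g
HEPES buffer: C1V1 = C2V2 → 27.7 mM × 3040 mL ÷ 717 mM = 117.445 mL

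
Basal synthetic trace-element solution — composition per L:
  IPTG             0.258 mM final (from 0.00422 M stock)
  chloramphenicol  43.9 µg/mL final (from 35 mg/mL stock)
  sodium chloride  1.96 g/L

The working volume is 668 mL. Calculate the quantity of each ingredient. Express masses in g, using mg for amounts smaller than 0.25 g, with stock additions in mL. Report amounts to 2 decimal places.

IPTG 40.84 mL; chloramphenicol 0.84 mL; sodium chloride 1.31 g

Target volume = 668 mL = 0.668 L.
IPTG: C1V1 = C2V2 → 0.258 mM × 668 mL ÷ 4.22 mM = 40.84 mL
chloramphenicol: dilute stock: 43.9 µg/mL × 668 mL ÷ 35000 µg/mL = 0.84 mL
sodium chloride: 1.96 g/L × 0.668 L = 1.31 g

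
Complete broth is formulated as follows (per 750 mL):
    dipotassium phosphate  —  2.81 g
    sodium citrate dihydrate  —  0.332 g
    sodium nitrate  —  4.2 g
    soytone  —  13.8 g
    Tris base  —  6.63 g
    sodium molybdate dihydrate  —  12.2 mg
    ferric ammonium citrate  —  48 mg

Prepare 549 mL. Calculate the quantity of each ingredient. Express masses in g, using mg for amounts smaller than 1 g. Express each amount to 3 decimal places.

dipotassium phosphate 2.057 g; sodium citrate dihydrate 243.024 mg; sodium nitrate 3.074 g; soytone 10.102 g; Tris base 4.853 g; sodium molybdate dihydrate 8.930 mg; ferric ammonium citrate 35.136 mg

Scale factor = 549 mL / 750 mL = 0.732.
dipotassium phosphate: 2.81 g × (549 mL / 750 mL) = 2.057 g
sodium citrate dihydrate: 0.332 g × (549 mL / 750 mL) = 0.243024 g = 243.024 mg
sodium nitrate: 4.2 g × (549 mL / 750 mL) = 3.074 g
soytone: 13.8 g × (549 mL / 750 mL) = 10.102 g
Tris base: 6.63 g × (549 mL / 750 mL) = 4.853 g
sodium molybdate dihydrate: 12.2 mg × (549 mL / 750 mL) = 8.930 mg
ferric ammonium citrate: 48 mg × (549 mL / 750 mL) = 35.136 mg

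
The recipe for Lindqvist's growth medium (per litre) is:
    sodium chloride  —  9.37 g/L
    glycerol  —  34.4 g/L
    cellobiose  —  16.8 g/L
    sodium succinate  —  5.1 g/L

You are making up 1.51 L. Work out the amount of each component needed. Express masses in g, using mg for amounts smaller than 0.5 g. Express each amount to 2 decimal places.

Scale factor relative to 1 L: 1.51.
sodium chloride: 9.37 g/L × 1.51 L = 14.15 g
glycerol: 34.4 g/L × 1.51 L = 51.94 g
cellobiose: 16.8 g/L × 1.51 L = 25.37 g
sodium succinate: 5.1 g/L × 1.51 L = 7.70 g

sodium chloride 14.15 g; glycerol 51.94 g; cellobiose 25.37 g; sodium succinate 7.70 g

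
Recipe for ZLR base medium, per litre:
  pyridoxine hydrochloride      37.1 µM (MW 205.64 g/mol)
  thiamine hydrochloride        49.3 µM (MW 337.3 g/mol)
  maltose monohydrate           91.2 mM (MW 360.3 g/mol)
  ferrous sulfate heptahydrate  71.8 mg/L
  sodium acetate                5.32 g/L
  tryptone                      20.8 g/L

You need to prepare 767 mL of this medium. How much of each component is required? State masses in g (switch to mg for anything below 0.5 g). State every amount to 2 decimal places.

pyridoxine hydrochloride 5.85 mg; thiamine hydrochloride 12.75 mg; maltose monohydrate 25.20 g; ferrous sulfate heptahydrate 55.07 mg; sodium acetate 4.08 g; tryptone 15.95 g

Working volume: 767 mL = 0.767 L.
pyridoxine hydrochloride: 37.1 µmol/L × 205.64 g/mol × 0.767 L ÷ 1000 = 5.85 mg
thiamine hydrochloride: 49.3 µmol/L × 337.3 g/mol × 0.767 L ÷ 1000 = 12.75 mg
maltose monohydrate: 91.2 mmol/L × 360.3 g/mol × 0.767 L ÷ 1000 = 25.20 g
ferrous sulfate heptahydrate: 71.8 mg/L × 0.767 L = 55.07 mg
sodium acetate: 5.32 g/L × 0.767 L = 4.08 g
tryptone: 20.8 g/L × 0.767 L = 15.95 g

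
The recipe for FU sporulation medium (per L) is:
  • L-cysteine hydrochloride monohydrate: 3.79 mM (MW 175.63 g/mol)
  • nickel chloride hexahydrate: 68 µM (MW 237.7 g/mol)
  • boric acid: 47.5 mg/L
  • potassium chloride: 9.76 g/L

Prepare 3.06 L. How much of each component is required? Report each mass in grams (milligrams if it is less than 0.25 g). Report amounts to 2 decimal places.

Working volume: 3.06 L.
L-cysteine hydrochloride monohydrate: 3.79 mmol/L × 175.63 g/mol × 3.06 L ÷ 1000 = 2.04 g
nickel chloride hexahydrate: 68 µmol/L × 237.7 g/mol × 3.06 L ÷ 1000 = 49.46 mg
boric acid: 47.5 mg/L × 3.06 L = 145.35 mg
potassium chloride: 9.76 g/L × 3.06 L = 29.87 g

L-cysteine hydrochloride monohydrate 2.04 g; nickel chloride hexahydrate 49.46 mg; boric acid 145.35 mg; potassium chloride 29.87 g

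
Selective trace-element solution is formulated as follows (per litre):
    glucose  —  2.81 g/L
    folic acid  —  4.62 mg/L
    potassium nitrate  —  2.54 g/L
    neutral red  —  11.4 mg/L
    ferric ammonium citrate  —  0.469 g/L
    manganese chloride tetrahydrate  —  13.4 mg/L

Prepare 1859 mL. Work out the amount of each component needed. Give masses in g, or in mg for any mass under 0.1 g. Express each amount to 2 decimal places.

Scale factor relative to 1 L: 1.859.
glucose: 2.81 g/L × 1.859 L = 5.22 g
folic acid: 4.62 mg/L × 1.859 L = 8.59 mg
potassium nitrate: 2.54 g/L × 1.859 L = 4.72 g
neutral red: 11.4 mg/L × 1.859 L = 21.19 mg
ferric ammonium citrate: 0.469 g/L × 1.859 L = 0.87 g
manganese chloride tetrahydrate: 13.4 mg/L × 1.859 L = 24.91 mg

glucose 5.22 g; folic acid 8.59 mg; potassium nitrate 4.72 g; neutral red 21.19 mg; ferric ammonium citrate 0.87 g; manganese chloride tetrahydrate 24.91 mg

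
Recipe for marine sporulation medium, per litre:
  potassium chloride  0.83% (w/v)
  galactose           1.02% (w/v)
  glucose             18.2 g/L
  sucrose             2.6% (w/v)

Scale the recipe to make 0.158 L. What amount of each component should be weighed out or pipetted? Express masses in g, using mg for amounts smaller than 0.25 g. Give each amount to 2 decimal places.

potassium chloride 1.31 g; galactose 1.61 g; glucose 2.88 g; sucrose 4.11 g

Working volume: 0.158 L.
potassium chloride: 0.83 g per 100 mL × 158 mL ÷ 100 = 1.31 g
galactose: 1.02 g per 100 mL × 158 mL ÷ 100 = 1.61 g
glucose: 18.2 g/L × 0.158 L = 2.88 g
sucrose: 2.6 g per 100 mL × 158 mL ÷ 100 = 4.11 g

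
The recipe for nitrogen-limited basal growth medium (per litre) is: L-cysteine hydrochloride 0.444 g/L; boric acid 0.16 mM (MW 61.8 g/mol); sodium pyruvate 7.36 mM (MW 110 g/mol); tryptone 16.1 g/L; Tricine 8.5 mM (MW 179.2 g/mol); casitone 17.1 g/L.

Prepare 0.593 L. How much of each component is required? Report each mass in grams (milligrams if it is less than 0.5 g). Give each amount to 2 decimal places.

Working volume: 0.593 L.
L-cysteine hydrochloride: 0.444 g/L × 0.593 L = 0.263292 g = 263.29 mg
boric acid: 0.16 mmol/L × 61.8 mg/mmol × 0.593 L = 5.86 mg
sodium pyruvate: 7.36 mmol/L × 110 mg/mmol × 0.593 L = 480.09 mg
tryptone: 16.1 g/L × 0.593 L = 9.55 g
Tricine: 8.5 mmol/L × 179.2 g/mol × 0.593 L ÷ 1000 = 0.90 g
casitone: 17.1 g/L × 0.593 L = 10.14 g

L-cysteine hydrochloride 263.29 mg; boric acid 5.86 mg; sodium pyruvate 480.09 mg; tryptone 9.55 g; Tricine 0.90 g; casitone 10.14 g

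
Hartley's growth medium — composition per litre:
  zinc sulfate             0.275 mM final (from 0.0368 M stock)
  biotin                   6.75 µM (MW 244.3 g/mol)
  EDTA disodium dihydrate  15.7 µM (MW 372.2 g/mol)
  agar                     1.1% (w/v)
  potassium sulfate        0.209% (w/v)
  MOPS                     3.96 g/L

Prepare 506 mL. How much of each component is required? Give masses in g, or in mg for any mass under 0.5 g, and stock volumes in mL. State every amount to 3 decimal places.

zinc sulfate 3.781 mL; biotin 0.834 mg; EDTA disodium dihydrate 2.957 mg; agar 5.566 g; potassium sulfate 1.058 g; MOPS 2.004 g

Scale factor relative to 1 L: 0.506.
zinc sulfate: C1V1 = C2V2 → 0.275 mM × 506 mL ÷ 36.8 mM = 3.781 mL
biotin: 6.75 µmol/L × 244.3 g/mol × 0.506 L ÷ 1000 = 0.834 mg
EDTA disodium dihydrate: 15.7 µmol/L × 372.2 g/mol × 0.506 L ÷ 1000 = 2.957 mg
agar: 1.1% w/v = 11 g/L → 11 × 0.506 L = 5.566 g
potassium sulfate: 0.209% w/v = 2.09 g/L → 2.09 × 0.506 L = 1.058 g
MOPS: 3.96 g/L × 0.506 L = 2.004 g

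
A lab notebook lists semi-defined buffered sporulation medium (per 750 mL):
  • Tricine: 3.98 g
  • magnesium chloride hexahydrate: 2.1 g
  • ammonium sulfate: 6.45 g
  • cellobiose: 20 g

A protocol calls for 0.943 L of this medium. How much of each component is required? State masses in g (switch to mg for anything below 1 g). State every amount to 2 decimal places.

Tricine 5.00 g; magnesium chloride hexahydrate 2.64 g; ammonium sulfate 8.11 g; cellobiose 25.15 g

Ratio of target to recipe volume: 943 / 750 = 1.25733.
Tricine: 3.98 g × (943 mL / 750 mL) = 5.00 g
magnesium chloride hexahydrate: 2.1 g × (943 mL / 750 mL) = 2.64 g
ammonium sulfate: 6.45 g × (943 mL / 750 mL) = 8.11 g
cellobiose: 20 g × (943 mL / 750 mL) = 25.15 g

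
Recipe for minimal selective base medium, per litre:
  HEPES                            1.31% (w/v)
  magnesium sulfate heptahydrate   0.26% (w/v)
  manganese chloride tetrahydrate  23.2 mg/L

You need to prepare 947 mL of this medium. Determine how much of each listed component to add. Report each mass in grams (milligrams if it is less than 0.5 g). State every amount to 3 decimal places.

HEPES 12.406 g; magnesium sulfate heptahydrate 2.462 g; manganese chloride tetrahydrate 21.970 mg

Target volume = 947 mL = 0.947 L.
HEPES: 1.31 g per 100 mL × 947 mL ÷ 100 = 12.406 g
magnesium sulfate heptahydrate: 0.26% w/v = 2.6 g/L → 2.6 × 0.947 L = 2.462 g
manganese chloride tetrahydrate: 23.2 mg/L × 0.947 L = 21.970 mg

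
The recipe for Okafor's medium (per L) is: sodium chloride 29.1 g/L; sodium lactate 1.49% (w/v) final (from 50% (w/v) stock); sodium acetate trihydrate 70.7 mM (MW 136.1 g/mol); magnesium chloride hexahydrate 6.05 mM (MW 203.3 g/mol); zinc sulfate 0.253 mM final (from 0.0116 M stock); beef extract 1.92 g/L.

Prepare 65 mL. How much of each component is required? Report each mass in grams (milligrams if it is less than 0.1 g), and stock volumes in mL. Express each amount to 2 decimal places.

sodium chloride 1.89 g; sodium lactate 1.94 mL; sodium acetate trihydrate 0.63 g; magnesium chloride hexahydrate 79.95 mg; zinc sulfate 1.42 mL; beef extract 0.12 g

Working volume: 65 mL = 0.065 L.
sodium chloride: 29.1 g/L × 0.065 L = 1.89 g
sodium lactate: V = C2·V2/C1 = 1.49% ÷ 50% × 65 mL = 1.94 mL
sodium acetate trihydrate: 70.7 mmol/L × 136.1 g/mol × 0.065 L ÷ 1000 = 0.63 g
magnesium chloride hexahydrate: 6.05 mmol/L × 203.3 mg/mmol × 0.065 L = 79.95 mg
zinc sulfate: V = C2·V2/C1 = 0.253 mM × 65 mL ÷ 11.6 mM = 1.42 mL
beef extract: 1.92 g/L × 0.065 L = 0.12 g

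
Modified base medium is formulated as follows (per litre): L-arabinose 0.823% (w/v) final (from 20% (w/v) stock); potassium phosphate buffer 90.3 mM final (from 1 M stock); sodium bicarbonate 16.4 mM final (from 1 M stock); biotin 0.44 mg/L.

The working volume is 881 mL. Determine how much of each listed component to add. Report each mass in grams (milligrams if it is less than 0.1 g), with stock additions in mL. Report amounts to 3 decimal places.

Target volume = 881 mL = 0.881 L.
L-arabinose: V = C2·V2/C1 = 0.823% ÷ 20% × 881 mL = 36.253 mL
potassium phosphate buffer: dilute stock: 90.3 mM × 881 mL ÷ 1000 mM = 79.554 mL
sodium bicarbonate: C1V1 = C2V2 → 16.4 mM × 881 mL ÷ 1000 mM = 14.448 mL
biotin: 0.44 mg/L × 0.881 L = 0.388 mg

L-arabinose 36.253 mL; potassium phosphate buffer 79.554 mL; sodium bicarbonate 14.448 mL; biotin 0.388 mg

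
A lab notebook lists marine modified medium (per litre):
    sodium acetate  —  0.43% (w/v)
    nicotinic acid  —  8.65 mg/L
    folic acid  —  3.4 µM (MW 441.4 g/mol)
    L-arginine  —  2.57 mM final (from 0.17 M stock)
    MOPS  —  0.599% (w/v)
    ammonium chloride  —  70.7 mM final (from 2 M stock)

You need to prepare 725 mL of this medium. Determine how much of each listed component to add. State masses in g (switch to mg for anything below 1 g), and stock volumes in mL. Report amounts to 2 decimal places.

sodium acetate 3.12 g; nicotinic acid 6.27 mg; folic acid 1.09 mg; L-arginine 10.96 mL; MOPS 4.34 g; ammonium chloride 25.63 mL

Scale factor relative to 1 L: 0.725.
sodium acetate: 0.43 g per 100 mL × 725 mL ÷ 100 = 3.12 g
nicotinic acid: 8.65 mg/L × 0.725 L = 6.27 mg
folic acid: 3.4 µmol/L × 441.4 g/mol × 0.725 L ÷ 1000 = 1.09 mg
L-arginine: C1V1 = C2V2 → 2.57 mM × 725 mL ÷ 170 mM = 10.96 mL
MOPS: 0.599% w/v = 5.99 g/L → 5.99 × 0.725 L = 4.34 g
ammonium chloride: V = C2·V2/C1 = 70.7 mM × 725 mL ÷ 2000 mM = 25.63 mL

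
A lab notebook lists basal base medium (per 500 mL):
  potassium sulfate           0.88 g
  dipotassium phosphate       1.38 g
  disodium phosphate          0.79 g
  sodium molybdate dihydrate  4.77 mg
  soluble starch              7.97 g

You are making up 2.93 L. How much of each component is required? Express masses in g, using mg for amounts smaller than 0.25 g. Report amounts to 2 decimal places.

Ratio of target to recipe volume: 2930 / 500 = 5.86.
potassium sulfate: 0.88 g × (2930 mL / 500 mL) = 5.16 g
dipotassium phosphate: 1.38 g × (2930 mL / 500 mL) = 8.09 g
disodium phosphate: 0.79 g × (2930 mL / 500 mL) = 4.63 g
sodium molybdate dihydrate: 4.77 mg × (2930 mL / 500 mL) = 27.95 mg
soluble starch: 7.97 g × (2930 mL / 500 mL) = 46.70 g

potassium sulfate 5.16 g; dipotassium phosphate 8.09 g; disodium phosphate 4.63 g; sodium molybdate dihydrate 27.95 mg; soluble starch 46.70 g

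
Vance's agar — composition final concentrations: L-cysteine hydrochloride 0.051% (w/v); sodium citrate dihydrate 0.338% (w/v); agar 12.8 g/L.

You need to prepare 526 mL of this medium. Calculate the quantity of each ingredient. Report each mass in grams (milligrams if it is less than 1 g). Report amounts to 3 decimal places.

L-cysteine hydrochloride 268.260 mg; sodium citrate dihydrate 1.778 g; agar 6.733 g

Working volume: 526 mL = 0.526 L.
L-cysteine hydrochloride: 0.051% w/v = 0.51 g/L → 0.51 × 0.526 L = 0.26826 g = 268.260 mg
sodium citrate dihydrate: 0.338 g per 100 mL × 526 mL ÷ 100 = 1.778 g
agar: 12.8 g/L × 0.526 L = 6.733 g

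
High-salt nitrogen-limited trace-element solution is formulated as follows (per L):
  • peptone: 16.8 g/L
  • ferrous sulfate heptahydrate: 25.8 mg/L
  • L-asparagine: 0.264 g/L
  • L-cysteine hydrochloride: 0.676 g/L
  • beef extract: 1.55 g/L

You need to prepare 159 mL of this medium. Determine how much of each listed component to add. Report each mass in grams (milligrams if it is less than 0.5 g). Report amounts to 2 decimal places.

peptone 2.67 g; ferrous sulfate heptahydrate 4.10 mg; L-asparagine 41.98 mg; L-cysteine hydrochloride 107.48 mg; beef extract 246.45 mg

Working volume: 159 mL = 0.159 L.
peptone: 16.8 g/L × 0.159 L = 2.67 g
ferrous sulfate heptahydrate: 25.8 mg/L × 0.159 L = 4.10 mg
L-asparagine: 0.264 g/L × 0.159 L = 0.041976 g = 41.98 mg
L-cysteine hydrochloride: 0.676 g/L × 0.159 L = 0.107484 g = 107.48 mg
beef extract: 1.55 g/L × 0.159 L = 0.24645 g = 246.45 mg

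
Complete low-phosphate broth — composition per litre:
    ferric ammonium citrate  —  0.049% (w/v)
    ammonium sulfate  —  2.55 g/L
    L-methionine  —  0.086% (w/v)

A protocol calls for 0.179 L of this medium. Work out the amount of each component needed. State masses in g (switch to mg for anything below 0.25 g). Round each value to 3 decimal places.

ferric ammonium citrate 87.710 mg; ammonium sulfate 0.456 g; L-methionine 153.940 mg

Working volume: 0.179 L.
ferric ammonium citrate: 0.049% w/v = 0.49 g/L → 0.49 × 0.179 L = 0.08771 g = 87.710 mg
ammonium sulfate: 2.55 g/L × 0.179 L = 0.456 g
L-methionine: 0.086 g per 100 mL × 179 mL ÷ 100 = 0.15394 g = 153.940 mg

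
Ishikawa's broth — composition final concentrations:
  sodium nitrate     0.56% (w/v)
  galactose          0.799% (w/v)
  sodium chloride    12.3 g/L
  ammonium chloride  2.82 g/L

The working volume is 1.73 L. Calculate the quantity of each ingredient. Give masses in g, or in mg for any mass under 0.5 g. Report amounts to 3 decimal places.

sodium nitrate 9.688 g; galactose 13.823 g; sodium chloride 21.279 g; ammonium chloride 4.879 g

Scale factor relative to 1 L: 1.73.
sodium nitrate: 0.56% w/v = 5.6 g/L → 5.6 × 1.73 L = 9.688 g
galactose: 0.799 g per 100 mL × 1730 mL ÷ 100 = 13.823 g
sodium chloride: 12.3 g/L × 1.73 L = 21.279 g
ammonium chloride: 2.82 g/L × 1.73 L = 4.879 g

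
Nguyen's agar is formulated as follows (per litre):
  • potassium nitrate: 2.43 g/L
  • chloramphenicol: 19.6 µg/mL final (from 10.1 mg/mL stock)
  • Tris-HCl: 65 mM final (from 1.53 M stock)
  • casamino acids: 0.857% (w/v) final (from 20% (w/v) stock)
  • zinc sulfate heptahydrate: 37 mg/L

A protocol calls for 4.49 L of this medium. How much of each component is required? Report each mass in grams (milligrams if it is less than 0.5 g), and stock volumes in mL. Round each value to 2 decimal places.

potassium nitrate 10.91 g; chloramphenicol 8.71 mL; Tris-HCl 190.75 mL; casamino acids 192.40 mL; zinc sulfate heptahydrate 166.13 mg

Working volume: 4.49 L.
potassium nitrate: 2.43 g/L × 4.49 L = 10.91 g
chloramphenicol: dilute stock: 19.6 µg/mL × 4490 mL ÷ 10100 µg/mL = 8.71 mL
Tris-HCl: C1V1 = C2V2 → 65 mM × 4490 mL ÷ 1530 mM = 190.75 mL
casamino acids: V = C2·V2/C1 = 0.857% ÷ 20% × 4490 mL = 192.40 mL
zinc sulfate heptahydrate: 37 mg/L × 4.49 L = 166.13 mg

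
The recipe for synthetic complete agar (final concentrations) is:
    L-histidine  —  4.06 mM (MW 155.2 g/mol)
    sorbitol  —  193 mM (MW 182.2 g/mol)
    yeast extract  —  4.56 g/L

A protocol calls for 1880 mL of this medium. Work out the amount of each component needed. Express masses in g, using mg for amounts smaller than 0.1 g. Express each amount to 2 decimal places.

Target volume = 1880 mL = 1.88 L.
L-histidine: 4.06 mmol/L × 155.2 g/mol × 1.88 L ÷ 1000 = 1.18 g
sorbitol: 193 mmol/L × 182.2 g/mol × 1.88 L ÷ 1000 = 66.11 g
yeast extract: 4.56 g/L × 1.88 L = 8.57 g

L-histidine 1.18 g; sorbitol 66.11 g; yeast extract 8.57 g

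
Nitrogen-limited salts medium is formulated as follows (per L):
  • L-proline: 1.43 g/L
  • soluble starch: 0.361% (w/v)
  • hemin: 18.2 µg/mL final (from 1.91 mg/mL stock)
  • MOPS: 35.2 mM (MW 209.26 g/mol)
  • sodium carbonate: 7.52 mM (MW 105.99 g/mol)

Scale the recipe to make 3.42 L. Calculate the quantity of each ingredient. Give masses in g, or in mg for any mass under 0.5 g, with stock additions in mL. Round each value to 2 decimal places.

L-proline 4.89 g; soluble starch 12.35 g; hemin 32.59 mL; MOPS 25.19 g; sodium carbonate 2.73 g

Working volume: 3.42 L.
L-proline: 1.43 g/L × 3.42 L = 4.89 g
soluble starch: 0.361 g per 100 mL × 3420 mL ÷ 100 = 12.35 g
hemin: C1V1 = C2V2 → 18.2 µg/mL × 3420 mL ÷ 1910 µg/mL = 32.59 mL
MOPS: 35.2 mmol/L × 209.26 g/mol × 3.42 L ÷ 1000 = 25.19 g
sodium carbonate: 7.52 mmol/L × 105.99 g/mol × 3.42 L ÷ 1000 = 2.73 g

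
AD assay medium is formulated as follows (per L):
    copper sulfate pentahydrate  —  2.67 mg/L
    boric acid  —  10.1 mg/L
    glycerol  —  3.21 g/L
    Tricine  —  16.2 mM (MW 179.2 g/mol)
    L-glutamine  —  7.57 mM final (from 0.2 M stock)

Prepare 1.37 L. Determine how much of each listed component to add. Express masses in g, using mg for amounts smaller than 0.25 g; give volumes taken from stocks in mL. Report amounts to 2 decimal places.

copper sulfate pentahydrate 3.66 mg; boric acid 13.84 mg; glycerol 4.40 g; Tricine 3.98 g; L-glutamine 51.85 mL

Scale factor relative to 1 L: 1.37.
copper sulfate pentahydrate: 2.67 mg/L × 1.37 L = 3.66 mg
boric acid: 10.1 mg/L × 1.37 L = 13.84 mg
glycerol: 3.21 g/L × 1.37 L = 4.40 g
Tricine: 16.2 mmol/L × 179.2 g/mol × 1.37 L ÷ 1000 = 3.98 g
L-glutamine: C1V1 = C2V2 → 7.57 mM × 1370 mL ÷ 200 mM = 51.85 mL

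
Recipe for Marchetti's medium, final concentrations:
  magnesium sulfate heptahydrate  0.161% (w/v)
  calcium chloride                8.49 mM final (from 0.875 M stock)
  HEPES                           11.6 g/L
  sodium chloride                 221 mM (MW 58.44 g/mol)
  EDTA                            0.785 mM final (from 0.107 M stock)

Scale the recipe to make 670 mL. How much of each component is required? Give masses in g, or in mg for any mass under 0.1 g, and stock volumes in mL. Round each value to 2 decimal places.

magnesium sulfate heptahydrate 1.08 g; calcium chloride 6.50 mL; HEPES 7.77 g; sodium chloride 8.65 g; EDTA 4.92 mL

Target volume = 670 mL = 0.67 L.
magnesium sulfate heptahydrate: 0.161 g per 100 mL × 670 mL ÷ 100 = 1.08 g
calcium chloride: V = C2·V2/C1 = 8.49 mM × 670 mL ÷ 875 mM = 6.50 mL
HEPES: 11.6 g/L × 0.67 L = 7.77 g
sodium chloride: 221 mmol/L × 58.44 g/mol × 0.67 L ÷ 1000 = 8.65 g
EDTA: C1V1 = C2V2 → 0.785 mM × 670 mL ÷ 107 mM = 4.92 mL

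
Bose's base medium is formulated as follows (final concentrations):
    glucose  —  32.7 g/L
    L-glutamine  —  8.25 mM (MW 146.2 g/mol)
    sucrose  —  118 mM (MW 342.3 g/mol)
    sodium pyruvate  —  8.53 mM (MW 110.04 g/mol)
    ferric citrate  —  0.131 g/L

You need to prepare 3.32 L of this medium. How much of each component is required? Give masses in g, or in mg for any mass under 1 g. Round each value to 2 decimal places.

Scale factor relative to 1 L: 3.32.
glucose: 32.7 g/L × 3.32 L = 108.56 g
L-glutamine: 8.25 mmol/L × 146.2 g/mol × 3.32 L ÷ 1000 = 4.00 g
sucrose: 118 mmol/L × 342.3 g/mol × 3.32 L ÷ 1000 = 134.10 g
sodium pyruvate: 8.53 mmol/L × 110.04 g/mol × 3.32 L ÷ 1000 = 3.12 g
ferric citrate: 0.131 g/L × 3.32 L = 0.43492 g = 434.92 mg

glucose 108.56 g; L-glutamine 4.00 g; sucrose 134.10 g; sodium pyruvate 3.12 g; ferric citrate 434.92 mg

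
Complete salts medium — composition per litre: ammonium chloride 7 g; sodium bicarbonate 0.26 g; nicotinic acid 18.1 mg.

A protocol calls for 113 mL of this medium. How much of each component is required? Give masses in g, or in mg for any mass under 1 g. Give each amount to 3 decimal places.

ammonium chloride 791.000 mg; sodium bicarbonate 29.380 mg; nicotinic acid 2.045 mg

Ratio of target to recipe volume: 113 / 1000 = 0.113.
ammonium chloride: 7 g × (113 mL / 1000 mL) = 0.791 g = 791.000 mg
sodium bicarbonate: 0.26 g × (113 mL / 1000 mL) = 0.02938 g = 29.380 mg
nicotinic acid: 18.1 mg × (113 mL / 1000 mL) = 2.045 mg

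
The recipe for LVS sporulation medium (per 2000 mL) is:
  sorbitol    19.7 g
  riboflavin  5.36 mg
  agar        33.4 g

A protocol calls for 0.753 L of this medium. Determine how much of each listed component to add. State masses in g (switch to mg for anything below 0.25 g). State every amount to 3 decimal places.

sorbitol 7.417 g; riboflavin 2.018 mg; agar 12.575 g

Ratio of target to recipe volume: 753 / 2000 = 0.3765.
sorbitol: 19.7 g × (753 mL / 2000 mL) = 7.417 g
riboflavin: 5.36 mg × (753 mL / 2000 mL) = 2.018 mg
agar: 33.4 g × (753 mL / 2000 mL) = 12.575 g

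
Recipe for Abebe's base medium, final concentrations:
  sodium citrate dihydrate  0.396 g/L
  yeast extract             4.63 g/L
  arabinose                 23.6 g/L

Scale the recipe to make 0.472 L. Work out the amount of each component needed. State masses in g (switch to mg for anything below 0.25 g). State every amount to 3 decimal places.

sodium citrate dihydrate 186.912 mg; yeast extract 2.185 g; arabinose 11.139 g

Working volume: 0.472 L.
sodium citrate dihydrate: 0.396 g/L × 0.472 L = 0.186912 g = 186.912 mg
yeast extract: 4.63 g/L × 0.472 L = 2.185 g
arabinose: 23.6 g/L × 0.472 L = 11.139 g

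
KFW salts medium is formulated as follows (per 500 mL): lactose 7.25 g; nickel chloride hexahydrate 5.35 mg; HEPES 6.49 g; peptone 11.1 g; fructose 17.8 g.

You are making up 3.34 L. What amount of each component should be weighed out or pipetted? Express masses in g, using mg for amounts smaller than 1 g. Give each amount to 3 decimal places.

Scale factor = 3340 mL / 500 mL = 6.68.
lactose: 7.25 g × (3340 mL / 500 mL) = 48.430 g
nickel chloride hexahydrate: 5.35 mg × (3340 mL / 500 mL) = 35.738 mg
HEPES: 6.49 g × (3340 mL / 500 mL) = 43.353 g
peptone: 11.1 g × (3340 mL / 500 mL) = 74.148 g
fructose: 17.8 g × (3340 mL / 500 mL) = 118.904 g

lactose 48.430 g; nickel chloride hexahydrate 35.738 mg; HEPES 43.353 g; peptone 74.148 g; fructose 118.904 g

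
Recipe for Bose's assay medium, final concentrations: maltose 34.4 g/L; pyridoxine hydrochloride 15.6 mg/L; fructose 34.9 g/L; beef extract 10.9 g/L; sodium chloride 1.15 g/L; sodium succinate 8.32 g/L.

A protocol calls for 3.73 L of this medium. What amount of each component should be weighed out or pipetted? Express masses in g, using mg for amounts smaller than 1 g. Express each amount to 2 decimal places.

Working volume: 3.73 L.
maltose: 34.4 g/L × 3.73 L = 128.31 g
pyridoxine hydrochloride: 15.6 mg/L × 3.73 L = 58.19 mg
fructose: 34.9 g/L × 3.73 L = 130.18 g
beef extract: 10.9 g/L × 3.73 L = 40.66 g
sodium chloride: 1.15 g/L × 3.73 L = 4.29 g
sodium succinate: 8.32 g/L × 3.73 L = 31.03 g

maltose 128.31 g; pyridoxine hydrochloride 58.19 mg; fructose 130.18 g; beef extract 40.66 g; sodium chloride 4.29 g; sodium succinate 31.03 g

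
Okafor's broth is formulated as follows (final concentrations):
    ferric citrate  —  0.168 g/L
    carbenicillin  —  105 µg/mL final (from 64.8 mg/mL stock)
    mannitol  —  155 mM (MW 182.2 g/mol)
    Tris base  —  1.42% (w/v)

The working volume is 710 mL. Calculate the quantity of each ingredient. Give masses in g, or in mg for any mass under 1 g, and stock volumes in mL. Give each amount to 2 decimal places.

ferric citrate 119.28 mg; carbenicillin 1.15 mL; mannitol 20.05 g; Tris base 10.08 g

Scale factor relative to 1 L: 0.71.
ferric citrate: 0.168 g/L × 0.71 L = 0.11928 g = 119.28 mg
carbenicillin: dilute stock: 105 µg/mL × 710 mL ÷ 64800 µg/mL = 1.15 mL
mannitol: 155 mmol/L × 182.2 g/mol × 0.71 L ÷ 1000 = 20.05 g
Tris base: 1.42% w/v = 14.2 g/L → 14.2 × 0.71 L = 10.08 g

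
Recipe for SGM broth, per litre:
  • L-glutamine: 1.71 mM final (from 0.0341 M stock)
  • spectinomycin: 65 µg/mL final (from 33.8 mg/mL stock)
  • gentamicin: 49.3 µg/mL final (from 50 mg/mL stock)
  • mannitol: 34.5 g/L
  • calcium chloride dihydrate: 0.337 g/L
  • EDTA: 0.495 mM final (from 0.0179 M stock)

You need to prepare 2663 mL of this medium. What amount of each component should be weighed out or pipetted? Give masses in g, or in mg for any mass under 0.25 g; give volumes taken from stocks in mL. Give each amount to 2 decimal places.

L-glutamine 133.54 mL; spectinomycin 5.12 mL; gentamicin 2.63 mL; mannitol 91.87 g; calcium chloride dihydrate 0.90 g; EDTA 73.64 mL

Working volume: 2663 mL = 2.663 L.
L-glutamine: V = C2·V2/C1 = 1.71 mM × 2663 mL ÷ 34.1 mM = 133.54 mL
spectinomycin: V = C2·V2/C1 = 65 µg/mL × 2663 mL ÷ 33800 µg/mL = 5.12 mL
gentamicin: C1V1 = C2V2 → 49.3 µg/mL × 2663 mL ÷ 50000 µg/mL = 2.63 mL
mannitol: 34.5 g/L × 2.663 L = 91.87 g
calcium chloride dihydrate: 0.337 g/L × 2.663 L = 0.90 g
EDTA: C1V1 = C2V2 → 0.495 mM × 2663 mL ÷ 17.9 mM = 73.64 mL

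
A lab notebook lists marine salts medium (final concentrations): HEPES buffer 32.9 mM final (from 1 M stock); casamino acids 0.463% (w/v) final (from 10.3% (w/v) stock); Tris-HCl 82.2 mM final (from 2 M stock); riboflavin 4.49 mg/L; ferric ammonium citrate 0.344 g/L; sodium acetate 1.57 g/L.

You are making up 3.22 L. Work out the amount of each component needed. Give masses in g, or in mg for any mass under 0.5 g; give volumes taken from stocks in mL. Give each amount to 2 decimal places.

HEPES buffer 105.94 mL; casamino acids 144.74 mL; Tris-HCl 132.34 mL; riboflavin 14.46 mg; ferric ammonium citrate 1.11 g; sodium acetate 5.06 g

Working volume: 3.22 L.
HEPES buffer: dilute stock: 32.9 mM × 3220 mL ÷ 1000 mM = 105.94 mL
casamino acids: V = C2·V2/C1 = 0.463% ÷ 10.3% × 3220 mL = 144.74 mL
Tris-HCl: C1V1 = C2V2 → 82.2 mM × 3220 mL ÷ 2000 mM = 132.34 mL
riboflavin: 4.49 mg/L × 3.22 L = 14.46 mg
ferric ammonium citrate: 0.344 g/L × 3.22 L = 1.11 g
sodium acetate: 1.57 g/L × 3.22 L = 5.06 g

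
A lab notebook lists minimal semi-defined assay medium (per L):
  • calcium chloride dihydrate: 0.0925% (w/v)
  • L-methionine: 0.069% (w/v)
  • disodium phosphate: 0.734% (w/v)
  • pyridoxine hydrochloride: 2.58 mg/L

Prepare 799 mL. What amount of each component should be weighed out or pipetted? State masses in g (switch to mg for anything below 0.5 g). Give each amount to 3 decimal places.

calcium chloride dihydrate 0.739 g; L-methionine 0.551 g; disodium phosphate 5.865 g; pyridoxine hydrochloride 2.061 mg

Working volume: 799 mL = 0.799 L.
calcium chloride dihydrate: 0.0925% w/v = 0.925 g/L → 0.925 × 0.799 L = 0.739 g
L-methionine: 0.069% w/v = 0.69 g/L → 0.69 × 0.799 L = 0.551 g
disodium phosphate: 0.734 g per 100 mL × 799 mL ÷ 100 = 5.865 g
pyridoxine hydrochloride: 2.58 mg/L × 0.799 L = 2.061 mg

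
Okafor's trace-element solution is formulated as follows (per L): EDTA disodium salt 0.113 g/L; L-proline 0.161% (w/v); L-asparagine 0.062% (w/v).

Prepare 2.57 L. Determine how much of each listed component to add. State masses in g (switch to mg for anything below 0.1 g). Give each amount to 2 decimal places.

EDTA disodium salt 0.29 g; L-proline 4.14 g; L-asparagine 1.59 g

Working volume: 2.57 L.
EDTA disodium salt: 0.113 g/L × 2.57 L = 0.29 g
L-proline: 0.161 g per 100 mL × 2570 mL ÷ 100 = 4.14 g
L-asparagine: 0.062% w/v = 0.62 g/L → 0.62 × 2.57 L = 1.59 g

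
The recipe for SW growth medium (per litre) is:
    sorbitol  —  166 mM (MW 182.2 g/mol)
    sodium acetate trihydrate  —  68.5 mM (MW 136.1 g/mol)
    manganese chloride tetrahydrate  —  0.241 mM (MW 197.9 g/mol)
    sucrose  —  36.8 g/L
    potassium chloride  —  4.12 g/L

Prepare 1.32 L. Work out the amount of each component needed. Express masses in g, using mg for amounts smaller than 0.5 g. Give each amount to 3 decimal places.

Scale factor relative to 1 L: 1.32.
sorbitol: 166 mmol/L × 182.2 g/mol × 1.32 L ÷ 1000 = 39.924 g
sodium acetate trihydrate: 68.5 mmol/L × 136.1 g/mol × 1.32 L ÷ 1000 = 12.306 g
manganese chloride tetrahydrate: 0.241 mmol/L × 197.9 mg/mmol × 1.32 L = 62.956 mg
sucrose: 36.8 g/L × 1.32 L = 48.576 g
potassium chloride: 4.12 g/L × 1.32 L = 5.438 g

sorbitol 39.924 g; sodium acetate trihydrate 12.306 g; manganese chloride tetrahydrate 62.956 mg; sucrose 48.576 g; potassium chloride 5.438 g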